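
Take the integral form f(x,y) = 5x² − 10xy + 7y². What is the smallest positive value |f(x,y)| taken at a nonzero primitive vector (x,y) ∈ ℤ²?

translate: b→0 (≡-10 mod 10), so (5,-10,7)→(5,0,2)
flip: (5,0,2)→(2,0,5)
reduced (well bottom): (2,0,5) with a≤c, −a<b≤a
well minimum = a = 2

2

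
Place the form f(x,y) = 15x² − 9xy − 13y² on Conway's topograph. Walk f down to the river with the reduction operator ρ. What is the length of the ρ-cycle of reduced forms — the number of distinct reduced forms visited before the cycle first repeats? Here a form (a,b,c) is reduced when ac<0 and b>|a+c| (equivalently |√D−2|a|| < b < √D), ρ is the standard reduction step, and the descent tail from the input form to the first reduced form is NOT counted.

D = 861, ⌊√D⌋ = 29
descent: ρ → (-13,9,15)  [lands on river]
river: ρ → (15,21,-7)
river: ρ → (-7,21,15)
river: ρ → (15,9,-13)
river: ρ → (-13,17,11)
river: ρ → (11,27,-3)
river: ρ → (-3,27,11)
river: ρ → (11,17,-13)
ρ-cycle length = 8 (tail of 1 descent step not counted)

8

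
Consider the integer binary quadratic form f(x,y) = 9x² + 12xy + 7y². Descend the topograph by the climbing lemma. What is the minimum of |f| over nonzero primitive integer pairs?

translate: b→-6 (≡12 mod 18), so (9,12,7)→(9,-6,4)
flip: (9,-6,4)→(4,6,9)
translate: b→-2 (≡6 mod 8), so (4,6,9)→(4,-2,7)
reduced (well bottom): (4,-2,7) with a≤c, −a<b≤a
well minimum = a = 4

4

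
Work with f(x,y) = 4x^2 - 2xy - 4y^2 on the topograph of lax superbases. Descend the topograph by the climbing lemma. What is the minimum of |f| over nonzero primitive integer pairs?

descent: ρ → (-4,2,4)  [lands on river]
river: ρ → (4,6,-2)
river: ρ → (-2,6,4)
river: ρ → (4,2,-4)
river: ρ → (-4,6,2)
river: ρ → (2,6,-4)
closes: descent 1, river 6
min |a| on river = 2

2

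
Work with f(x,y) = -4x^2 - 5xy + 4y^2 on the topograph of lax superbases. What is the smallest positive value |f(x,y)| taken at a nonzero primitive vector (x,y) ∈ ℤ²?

descent: ρ → (4,5,-4)  [lands on river]
river: ρ → (-4,3,5)
river: ρ → (5,7,-2)
river: ρ → (-2,9,1)
river: ρ → (1,9,-2)
river: ρ → (-2,7,5)
river: ρ → (5,3,-4)
river: ρ → (-4,5,4)
river: ρ → (4,3,-5)
river: ρ → (-5,7,2)
river: ρ → (2,9,-1)
river: ρ → (-1,9,2)
river: ρ → (2,7,-5)
river: ρ → (-5,3,4)
closes: descent 1, river 14
min |a| on river = 1

1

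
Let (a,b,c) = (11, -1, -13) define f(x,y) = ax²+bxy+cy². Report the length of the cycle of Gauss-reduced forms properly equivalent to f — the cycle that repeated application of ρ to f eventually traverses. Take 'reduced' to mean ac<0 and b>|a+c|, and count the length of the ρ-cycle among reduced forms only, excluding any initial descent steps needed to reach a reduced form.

D = 573, ⌊√D⌋ = 23
descent: ρ → (-13,1,11)
descent: ρ → (11,21,-3)  [lands on river]
river: ρ → (-3,21,11)
river: ρ → (11,23,-1)
river: ρ → (-1,23,11)
ρ-cycle length = 4 (tail of 2 descent steps not counted)

4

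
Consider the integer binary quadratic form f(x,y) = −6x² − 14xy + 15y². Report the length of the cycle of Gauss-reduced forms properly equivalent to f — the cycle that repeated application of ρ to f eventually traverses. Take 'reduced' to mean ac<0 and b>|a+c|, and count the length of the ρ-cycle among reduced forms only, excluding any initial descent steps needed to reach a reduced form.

D = 556, ⌊√D⌋ = 23
descent: ρ → (15,14,-6)  [lands on river]
river: ρ → (-6,22,3)
river: ρ → (3,20,-13)
river: ρ → (-13,6,10)
river: ρ → (10,14,-9)
river: ρ → (-9,22,2)
river: ρ → (2,22,-9)
river: ρ → (-9,14,10)
river: ρ → (10,6,-13)
river: ρ → (-13,20,3)
river: ρ → (3,22,-6)
river: ρ → (-6,14,15)
river: ρ → (15,16,-5)
river: ρ → (-5,14,18)
river: ρ → (18,22,-1)
river: ρ → (-1,22,18)
river: ρ → (18,14,-5)
river: ρ → (-5,16,15)
ρ-cycle length = 18 (tail of 1 descent step not counted)

18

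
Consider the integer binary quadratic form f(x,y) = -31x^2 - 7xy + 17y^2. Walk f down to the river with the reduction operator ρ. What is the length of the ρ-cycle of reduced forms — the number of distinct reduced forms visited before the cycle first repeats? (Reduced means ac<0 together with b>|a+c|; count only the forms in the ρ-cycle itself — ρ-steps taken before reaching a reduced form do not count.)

D = 2157, ⌊√D⌋ = 46
descent: ρ → (17,41,-7)  [lands on river]
river: ρ → (-7,43,11)
river: ρ → (11,45,-3)
river: ρ → (-3,45,11)
river: ρ → (11,43,-7)
river: ρ → (-7,41,17)
river: ρ → (17,27,-21)
river: ρ → (-21,15,23)
river: ρ → (23,31,-13)
river: ρ → (-13,21,33)
river: ρ → (33,45,-1)
river: ρ → (-1,45,33)
river: ρ → (33,21,-13)
river: ρ → (-13,31,23)
river: ρ → (23,15,-21)
river: ρ → (-21,27,17)
ρ-cycle length = 16 (tail of 1 descent step not counted)

16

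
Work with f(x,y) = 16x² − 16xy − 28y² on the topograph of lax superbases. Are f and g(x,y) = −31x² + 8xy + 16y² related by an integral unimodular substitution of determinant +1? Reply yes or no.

D₁ = 2048, D₂ = 2048
river cycle of f (length 4): (-28, 16, 16), (16, 16, -28), (-28, 40, 4), (4, 40, -28)
river cycle of g (length 12): (16, 24, -23), (-23, 22, 17), (17, 12, -28), (-28, 44, 1), (1, 44, -28), (-28, 12, 17), (17, 22, -23), (-23, 24, 16), (16, 40, -7), (-7, 44, 4), … (2 more)
cycles differ ⇒ inequivalent

no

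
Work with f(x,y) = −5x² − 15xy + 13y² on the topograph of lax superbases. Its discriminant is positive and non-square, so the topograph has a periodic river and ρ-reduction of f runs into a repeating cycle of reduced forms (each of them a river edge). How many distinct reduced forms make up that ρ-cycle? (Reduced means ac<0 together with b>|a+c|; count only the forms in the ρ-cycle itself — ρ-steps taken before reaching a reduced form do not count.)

D = 485, ⌊√D⌋ = 22
descent: ρ → (13,15,-5)  [lands on river]
river: ρ → (-5,15,13)
river: ρ → (13,11,-7)
river: ρ → (-7,17,7)
river: ρ → (7,11,-13)
river: ρ → (-13,15,5)
river: ρ → (5,15,-13)
river: ρ → (-13,11,7)
river: ρ → (7,17,-7)
river: ρ → (-7,11,13)
ρ-cycle length = 10 (tail of 1 descent step not counted)

10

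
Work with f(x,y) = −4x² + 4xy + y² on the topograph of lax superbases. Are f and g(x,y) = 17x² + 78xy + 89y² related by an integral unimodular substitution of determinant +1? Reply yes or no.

D₁ = 32, D₂ = 32
river cycle of f (length 2): (1, 4, -4), (-4, 4, 1)
river cycle of g (length 2): (1, 4, -4), (-4, 4, 1)
cycles coincide ⇒ equivalent

yes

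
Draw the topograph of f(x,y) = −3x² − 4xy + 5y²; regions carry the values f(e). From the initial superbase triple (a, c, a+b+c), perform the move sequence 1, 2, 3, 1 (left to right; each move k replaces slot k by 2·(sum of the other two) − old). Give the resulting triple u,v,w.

start (-3,5,-2) = (f(1,0),f(0,1),f(1,1))
replace slot 1: 2·(5+(-2)) − (-3) = 9 → (9,5,-2)
replace slot 2: 2·(9+(-2)) − 5 = 9 → (9,9,-2)
replace slot 3: 2·(9+9) − (-2) = 38 → (9,9,38)
replace slot 1: 2·(9+38) − 9 = 85 → (85,9,38)

85,9,38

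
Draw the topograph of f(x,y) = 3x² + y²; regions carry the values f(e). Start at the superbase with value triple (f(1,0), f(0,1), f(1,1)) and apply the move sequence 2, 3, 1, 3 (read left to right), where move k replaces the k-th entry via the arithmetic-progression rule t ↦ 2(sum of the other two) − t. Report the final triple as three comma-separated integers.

start (3,1,4) = (f(1,0),f(0,1),f(1,1))
replace slot 2: 2·(3+4) − 1 = 13 → (3,13,4)
replace slot 3: 2·(3+13) − 4 = 28 → (3,13,28)
replace slot 1: 2·(13+28) − 3 = 79 → (79,13,28)
replace slot 3: 2·(79+13) − 28 = 156 → (79,13,156)

79,13,156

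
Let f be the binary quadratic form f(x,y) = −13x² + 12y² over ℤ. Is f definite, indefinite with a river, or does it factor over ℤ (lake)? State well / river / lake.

D = b²−4ac = 0² − 4·(-13)·12 = 624
D > 0 non-square ⇒ indefinite ⇒ periodic river

river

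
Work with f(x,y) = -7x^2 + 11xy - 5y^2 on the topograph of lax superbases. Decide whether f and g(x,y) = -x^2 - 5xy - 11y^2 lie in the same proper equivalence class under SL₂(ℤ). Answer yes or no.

D₁ = -19, D₂ = -19
f is negative-definite; reduce −f:
−f: translate: b→3 (≡-11 mod 14), so (7,-11,5)→(7,3,1)
−f: flip: (7,3,1)→(1,-3,7)
−f: translate: b→1 (≡-3 mod 2), so (1,-3,7)→(1,1,5)
−f: reduced (well bottom): (1,1,5) with a≤c, −a<b≤a
flip sign back: reduced form of f is (-1,-1,-5)
g is negative-definite; reduce −g:
−g: translate: b→1 (≡5 mod 2), so (1,5,11)→(1,1,5)
−g: reduced (well bottom): (1,1,5) with a≤c, −a<b≤a
flip sign back: reduced form of g is (-1,-1,-5)
reduced forms (-1, -1, -5) vs (-1, -1, -5) ⇒ equivalent

yes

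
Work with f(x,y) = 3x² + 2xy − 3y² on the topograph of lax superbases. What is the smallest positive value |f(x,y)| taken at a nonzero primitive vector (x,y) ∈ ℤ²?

river: ρ → (-3,4,2)
river: ρ → (2,4,-3)
river: ρ → (-3,2,3)
river: ρ → (3,4,-2)
river: ρ → (-2,4,3)
river: ρ → (3,2,-3)
closes: descent 0, river 6
min |a| on river = 2

2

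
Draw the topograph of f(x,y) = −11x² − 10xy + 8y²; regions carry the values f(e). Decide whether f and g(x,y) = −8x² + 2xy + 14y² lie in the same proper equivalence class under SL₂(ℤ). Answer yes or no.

D₁ = 452, D₂ = 452
river cycle of f (length 18): (8, 10, -11), (-11, 12, 7), (7, 16, -7), (-7, 12, 11), (11, 10, -8), (-8, 6, 13), (13, 20, -1), (-1, 20, 13), (13, 6, -8), (-8, 10, 11), … (8 more)
river cycle of g (length 14): (-8, 18, 4), (4, 14, -16), (-16, 18, 2), (2, 18, -16), (-16, 14, 4), (4, 18, -8), (-8, 14, 8), (8, 18, -4), (-4, 14, 16), (16, 18, -2), … (4 more)
cycles differ ⇒ inequivalent

no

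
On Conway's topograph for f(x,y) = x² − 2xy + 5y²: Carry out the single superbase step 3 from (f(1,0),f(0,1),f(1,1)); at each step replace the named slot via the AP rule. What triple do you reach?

start (1,5,4) = (f(1,0),f(0,1),f(1,1))
replace slot 3: 2·(1+5) − 4 = 8 → (1,5,8)

1,5,8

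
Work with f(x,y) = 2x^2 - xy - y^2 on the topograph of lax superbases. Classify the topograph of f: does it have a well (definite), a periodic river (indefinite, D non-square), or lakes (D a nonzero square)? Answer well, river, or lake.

D = b²−4ac = (-1)² − 4·2·(-1) = 9
D = 3² is a perfect square ⇒ form factors over ℤ ⇒ lakes

lake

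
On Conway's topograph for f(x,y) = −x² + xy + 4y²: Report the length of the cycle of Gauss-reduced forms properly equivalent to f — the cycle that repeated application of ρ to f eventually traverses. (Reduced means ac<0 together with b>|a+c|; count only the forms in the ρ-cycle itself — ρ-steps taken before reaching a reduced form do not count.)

D = 17, ⌊√D⌋ = 4
descent: ρ → (4,-1,-1)
descent: ρ → (-1,3,2)  [lands on river]
river: ρ → (2,1,-2)
river: ρ → (-2,3,1)
river: ρ → (1,3,-2)
river: ρ → (-2,1,2)
river: ρ → (2,3,-1)
ρ-cycle length = 6 (tail of 2 descent steps not counted)

6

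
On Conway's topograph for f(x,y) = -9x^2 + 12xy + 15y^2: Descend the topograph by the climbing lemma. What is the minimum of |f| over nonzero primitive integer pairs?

river: ρ → (15,18,-6)
river: ρ → (-6,18,15)
river: ρ → (15,12,-9)
river: ρ → (-9,24,3)
river: ρ → (3,24,-9)
river: ρ → (-9,12,15)
closes: descent 0, river 6
min |a| on river = 3

3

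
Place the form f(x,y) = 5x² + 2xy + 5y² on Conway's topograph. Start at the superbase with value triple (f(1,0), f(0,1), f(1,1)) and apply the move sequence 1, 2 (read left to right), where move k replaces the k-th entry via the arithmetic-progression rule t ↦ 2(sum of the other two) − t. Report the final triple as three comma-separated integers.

start (5,5,12) = (f(1,0),f(0,1),f(1,1))
replace slot 1: 2·(5+12) − 5 = 29 → (29,5,12)
replace slot 2: 2·(29+12) − 5 = 77 → (29,77,12)

29,77,12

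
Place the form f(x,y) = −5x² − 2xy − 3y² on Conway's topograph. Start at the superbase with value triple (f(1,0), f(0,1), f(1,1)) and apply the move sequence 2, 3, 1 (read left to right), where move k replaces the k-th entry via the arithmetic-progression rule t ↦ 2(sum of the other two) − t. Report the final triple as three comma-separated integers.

start (-5,-3,-10) = (f(1,0),f(0,1),f(1,1))
replace slot 2: 2·((-5)+(-10)) − (-3) = -27 → (-5,-27,-10)
replace slot 3: 2·((-5)+(-27)) − (-10) = -54 → (-5,-27,-54)
replace slot 1: 2·((-27)+(-54)) − (-5) = -157 → (-157,-27,-54)

-157,-27,-54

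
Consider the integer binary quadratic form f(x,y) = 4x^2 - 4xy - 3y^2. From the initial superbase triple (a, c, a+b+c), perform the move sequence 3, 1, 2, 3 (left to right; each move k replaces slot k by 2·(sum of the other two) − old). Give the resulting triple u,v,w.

start (4,-3,-3) = (f(1,0),f(0,1),f(1,1))
replace slot 3: 2·(4+(-3)) − (-3) = 5 → (4,-3,5)
replace slot 1: 2·((-3)+5) − 4 = 0 → (0,-3,5)
replace slot 2: 2·(0+5) − (-3) = 13 → (0,13,5)
replace slot 3: 2·(0+13) − 5 = 21 → (0,13,21)

0,13,21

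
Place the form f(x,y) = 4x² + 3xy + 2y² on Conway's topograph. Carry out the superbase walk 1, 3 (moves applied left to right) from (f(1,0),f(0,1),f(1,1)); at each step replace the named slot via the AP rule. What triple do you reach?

start (4,2,9) = (f(1,0),f(0,1),f(1,1))
replace slot 1: 2·(2+9) − 4 = 18 → (18,2,9)
replace slot 3: 2·(18+2) − 9 = 31 → (18,2,31)

18,2,31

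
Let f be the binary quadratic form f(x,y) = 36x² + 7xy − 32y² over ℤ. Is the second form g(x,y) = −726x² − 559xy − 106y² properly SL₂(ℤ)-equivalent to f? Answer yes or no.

D₁ = 4657, D₂ = 4657
river cycle of f (length 194): (-32, 57, 11), (11, 53, -42), (-42, 31, 22), (22, 57, -16), (-16, 39, 49), (49, 59, -6), (-6, 61, 39), (39, 17, -28), (-28, 39, 28), (28, 17, -39), … (184 more)
river cycle of g (length 194): (-3, 65, 36), (36, 7, -32), (-32, 57, 11), (11, 53, -42), (-42, 31, 22), (22, 57, -16), (-16, 39, 49), (49, 59, -6), (-6, 61, 39), (39, 17, -28), … (184 more)
cycles coincide ⇒ equivalent

yes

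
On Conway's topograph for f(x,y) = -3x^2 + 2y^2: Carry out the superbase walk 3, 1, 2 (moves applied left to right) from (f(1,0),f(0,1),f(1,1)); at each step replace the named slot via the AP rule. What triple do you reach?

start (-3,2,-1) = (f(1,0),f(0,1),f(1,1))
replace slot 3: 2·((-3)+2) − (-1) = -1 → (-3,2,-1)
replace slot 1: 2·(2+(-1)) − (-3) = 5 → (5,2,-1)
replace slot 2: 2·(5+(-1)) − 2 = 6 → (5,6,-1)

5,6,-1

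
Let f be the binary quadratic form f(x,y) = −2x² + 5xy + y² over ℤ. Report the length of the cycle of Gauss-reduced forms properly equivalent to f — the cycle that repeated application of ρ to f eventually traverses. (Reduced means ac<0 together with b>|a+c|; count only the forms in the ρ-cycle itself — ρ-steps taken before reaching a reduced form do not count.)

D = 33, ⌊√D⌋ = 5
river: ρ → (1,5,-2)
river: ρ → (-2,3,3)
river: ρ → (3,3,-2)
river: ρ → (-2,5,1)
ρ-cycle length = 4 (tail of 0 descent steps not counted)

4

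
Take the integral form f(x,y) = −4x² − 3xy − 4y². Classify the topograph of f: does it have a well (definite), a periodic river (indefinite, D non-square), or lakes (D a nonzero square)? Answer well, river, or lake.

D = b²−4ac = (-3)² − 4·(-4)·(-4) = -55
D < 0 ⇒ definite ⇒ every region one sign ⇒ single well

well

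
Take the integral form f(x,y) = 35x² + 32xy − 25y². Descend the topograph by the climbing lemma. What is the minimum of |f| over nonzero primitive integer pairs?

river: ρ → (-25,18,42)
river: ρ → (42,66,-1)
river: ρ → (-1,66,42)
river: ρ → (42,18,-25)
river: ρ → (-25,32,35)
river: ρ → (35,38,-22)
river: ρ → (-22,50,23)
river: ρ → (23,42,-30)
river: ρ → (-30,18,35)
river: ρ → (35,52,-13)
river: ρ → (-13,52,35)
river: ρ → (35,18,-30)
river: ρ → (-30,42,23)
river: ρ → (23,50,-22)
river: ρ → (-22,38,35)
river: ρ → (35,32,-25)
closes: descent 0, river 16
min |a| on river = 1

1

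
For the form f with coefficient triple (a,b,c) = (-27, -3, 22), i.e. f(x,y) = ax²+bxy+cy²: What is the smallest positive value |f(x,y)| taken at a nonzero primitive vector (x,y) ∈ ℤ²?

descent: ρ → (22,47,-2)  [lands on river]
river: ρ → (-2,45,45)
river: ρ → (45,45,-2)
river: ρ → (-2,47,22)
river: ρ → (22,41,-8)
river: ρ → (-8,39,27)
river: ρ → (27,15,-20)
river: ρ → (-20,25,22)
river: ρ → (22,19,-23)
river: ρ → (-23,27,18)
river: ρ → (18,45,-5)
river: ρ → (-5,45,18)
river: ρ → (18,27,-23)
river: ρ → (-23,19,22)
river: ρ → (22,25,-20)
river: ρ → (-20,15,27)
river: ρ → (27,39,-8)
river: ρ → (-8,41,22)
closes: descent 1, river 18
min |a| on river = 2

2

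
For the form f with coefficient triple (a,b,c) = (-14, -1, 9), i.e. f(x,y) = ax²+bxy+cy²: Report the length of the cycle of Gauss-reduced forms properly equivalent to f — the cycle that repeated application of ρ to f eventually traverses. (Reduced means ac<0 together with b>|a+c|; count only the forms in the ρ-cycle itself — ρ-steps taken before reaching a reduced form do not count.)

D = 505, ⌊√D⌋ = 22
descent: ρ → (9,19,-4)  [lands on river]
river: ρ → (-4,21,4)
river: ρ → (4,19,-9)
river: ρ → (-9,17,6)
river: ρ → (6,19,-6)
river: ρ → (-6,17,9)
ρ-cycle length = 6 (tail of 1 descent step not counted)

6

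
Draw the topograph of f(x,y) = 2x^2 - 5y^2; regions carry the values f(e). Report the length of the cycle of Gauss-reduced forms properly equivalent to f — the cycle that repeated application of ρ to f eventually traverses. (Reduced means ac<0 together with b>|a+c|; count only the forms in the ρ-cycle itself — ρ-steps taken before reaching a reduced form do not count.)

D = 40, ⌊√D⌋ = 6
descent: ρ → (-5,0,2)
descent: ρ → (2,4,-3)  [lands on river]
river: ρ → (-3,2,3)
river: ρ → (3,4,-2)
river: ρ → (-2,4,3)
river: ρ → (3,2,-3)
river: ρ → (-3,4,2)
ρ-cycle length = 6 (tail of 2 descent steps not counted)

6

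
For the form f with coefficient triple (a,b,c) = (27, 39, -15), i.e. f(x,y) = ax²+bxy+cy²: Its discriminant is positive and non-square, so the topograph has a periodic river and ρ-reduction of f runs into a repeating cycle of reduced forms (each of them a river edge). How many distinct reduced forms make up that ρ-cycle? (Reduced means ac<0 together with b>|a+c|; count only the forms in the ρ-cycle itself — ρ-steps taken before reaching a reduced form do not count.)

D = 3141, ⌊√D⌋ = 56
river: ρ → (-15,51,9)
river: ρ → (9,39,-45)
river: ρ → (-45,51,3)
river: ρ → (3,51,-45)
river: ρ → (-45,39,9)
river: ρ → (9,51,-15)
river: ρ → (-15,39,27)
river: ρ → (27,15,-27)
river: ρ → (-27,39,15)
river: ρ → (15,51,-9)
river: ρ → (-9,39,45)
river: ρ → (45,51,-3)
river: ρ → (-3,51,45)
river: ρ → (45,39,-9)
river: ρ → (-9,51,15)
river: ρ → (15,39,-27)
river: ρ → (-27,15,27)
river: ρ → (27,39,-15)
ρ-cycle length = 18 (tail of 0 descent steps not counted)

18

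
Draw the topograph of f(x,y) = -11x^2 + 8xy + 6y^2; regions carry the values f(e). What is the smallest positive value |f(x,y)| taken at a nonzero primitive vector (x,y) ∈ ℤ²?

river: ρ → (6,16,-3)
river: ρ → (-3,14,11)
river: ρ → (11,8,-6)
river: ρ → (-6,16,3)
river: ρ → (3,14,-11)
river: ρ → (-11,8,6)
closes: descent 0, river 6
min |a| on river = 3

3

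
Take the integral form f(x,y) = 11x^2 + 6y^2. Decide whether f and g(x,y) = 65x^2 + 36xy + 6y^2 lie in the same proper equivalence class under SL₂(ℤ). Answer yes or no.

D₁ = -264, D₂ = -264
f: flip: (11,0,6)→(6,0,11)
f: reduced (well bottom): (6,0,11) with a≤c, −a<b≤a
g: flip: (65,36,6)→(6,-36,65)
g: translate: b→0 (≡-36 mod 12), so (6,-36,65)→(6,0,11)
g: reduced (well bottom): (6,0,11) with a≤c, −a<b≤a
reduced forms (6, 0, 11) vs (6, 0, 11) ⇒ equivalent

yes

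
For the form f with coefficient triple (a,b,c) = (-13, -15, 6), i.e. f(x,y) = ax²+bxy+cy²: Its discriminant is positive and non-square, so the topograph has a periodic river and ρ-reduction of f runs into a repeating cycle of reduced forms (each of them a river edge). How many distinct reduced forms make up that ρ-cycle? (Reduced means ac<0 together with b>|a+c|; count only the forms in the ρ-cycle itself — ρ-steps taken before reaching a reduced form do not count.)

D = 537, ⌊√D⌋ = 23
descent: ρ → (6,15,-13)  [lands on river]
river: ρ → (-13,11,8)
river: ρ → (8,21,-3)
river: ρ → (-3,21,8)
river: ρ → (8,11,-13)
river: ρ → (-13,15,6)
river: ρ → (6,21,-4)
river: ρ → (-4,19,11)
river: ρ → (11,3,-12)
river: ρ → (-12,21,2)
river: ρ → (2,23,-1)
river: ρ → (-1,23,2)
river: ρ → (2,21,-12)
river: ρ → (-12,3,11)
river: ρ → (11,19,-4)
river: ρ → (-4,21,6)
ρ-cycle length = 16 (tail of 1 descent step not counted)

16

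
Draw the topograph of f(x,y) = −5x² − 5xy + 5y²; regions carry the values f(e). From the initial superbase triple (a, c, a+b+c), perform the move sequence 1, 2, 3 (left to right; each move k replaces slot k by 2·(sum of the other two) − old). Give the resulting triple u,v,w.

start (-5,5,-5) = (f(1,0),f(0,1),f(1,1))
replace slot 1: 2·(5+(-5)) − (-5) = 5 → (5,5,-5)
replace slot 2: 2·(5+(-5)) − 5 = -5 → (5,-5,-5)
replace slot 3: 2·(5+(-5)) − (-5) = 5 → (5,-5,5)

5,-5,5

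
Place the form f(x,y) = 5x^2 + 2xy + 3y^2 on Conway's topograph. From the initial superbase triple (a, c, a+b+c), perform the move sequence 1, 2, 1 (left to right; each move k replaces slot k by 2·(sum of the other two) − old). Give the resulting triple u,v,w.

start (5,3,10) = (f(1,0),f(0,1),f(1,1))
replace slot 1: 2·(3+10) − 5 = 21 → (21,3,10)
replace slot 2: 2·(21+10) − 3 = 59 → (21,59,10)
replace slot 1: 2·(59+10) − 21 = 117 → (117,59,10)

117,59,10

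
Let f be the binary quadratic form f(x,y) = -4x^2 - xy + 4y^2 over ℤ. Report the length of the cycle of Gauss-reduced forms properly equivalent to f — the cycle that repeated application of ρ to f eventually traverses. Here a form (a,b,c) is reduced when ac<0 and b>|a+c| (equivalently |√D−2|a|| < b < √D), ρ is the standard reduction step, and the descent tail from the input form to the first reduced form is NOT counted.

D = 65, ⌊√D⌋ = 8
descent: ρ → (4,1,-4)  [lands on river]
river: ρ → (-4,7,1)
river: ρ → (1,7,-4)
river: ρ → (-4,1,4)
river: ρ → (4,7,-1)
river: ρ → (-1,7,4)
ρ-cycle length = 6 (tail of 1 descent step not counted)

6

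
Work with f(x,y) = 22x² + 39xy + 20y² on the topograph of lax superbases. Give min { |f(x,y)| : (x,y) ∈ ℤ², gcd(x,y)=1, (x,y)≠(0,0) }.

translate: b→-5 (≡39 mod 44), so (22,39,20)→(22,-5,3)
flip: (22,-5,3)→(3,5,22)
translate: b→-1 (≡5 mod 6), so (3,5,22)→(3,-1,20)
reduced (well bottom): (3,-1,20) with a≤c, −a<b≤a
well minimum = a = 3

3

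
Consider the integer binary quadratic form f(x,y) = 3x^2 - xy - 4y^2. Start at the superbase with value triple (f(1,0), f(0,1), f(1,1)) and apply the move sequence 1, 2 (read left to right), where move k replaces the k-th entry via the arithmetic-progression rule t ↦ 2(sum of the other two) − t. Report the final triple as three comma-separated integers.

start (3,-4,-2) = (f(1,0),f(0,1),f(1,1))
replace slot 1: 2·((-4)+(-2)) − 3 = -15 → (-15,-4,-2)
replace slot 2: 2·((-15)+(-2)) − (-4) = -30 → (-15,-30,-2)

-15,-30,-2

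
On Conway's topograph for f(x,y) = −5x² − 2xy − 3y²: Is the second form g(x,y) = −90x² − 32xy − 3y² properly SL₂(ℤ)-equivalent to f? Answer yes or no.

D₁ = -56, D₂ = -56
f is negative-definite; reduce −f:
−f: flip: (5,2,3)→(3,-2,5)
−f: reduced (well bottom): (3,-2,5) with a≤c, −a<b≤a
flip sign back: reduced form of f is (-3,2,-5)
g is negative-definite; reduce −g:
−g: flip: (90,32,3)→(3,-32,90)
−g: translate: b→-2 (≡-32 mod 6), so (3,-32,90)→(3,-2,5)
−g: reduced (well bottom): (3,-2,5) with a≤c, −a<b≤a
flip sign back: reduced form of g is (-3,2,-5)
reduced forms (-3, 2, -5) vs (-3, 2, -5) ⇒ equivalent

yes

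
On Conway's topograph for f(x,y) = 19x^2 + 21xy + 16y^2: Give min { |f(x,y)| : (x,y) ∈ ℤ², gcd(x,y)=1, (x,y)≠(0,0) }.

translate: b→-17 (≡21 mod 38), so (19,21,16)→(19,-17,14)
flip: (19,-17,14)→(14,17,19)
translate: b→-11 (≡17 mod 28), so (14,17,19)→(14,-11,16)
reduced (well bottom): (14,-11,16) with a≤c, −a<b≤a
well minimum = a = 14

14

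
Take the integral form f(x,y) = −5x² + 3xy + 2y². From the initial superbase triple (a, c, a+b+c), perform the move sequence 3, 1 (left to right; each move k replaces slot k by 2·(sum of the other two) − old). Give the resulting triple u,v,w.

start (-5,2,0) = (f(1,0),f(0,1),f(1,1))
replace slot 3: 2·((-5)+2) − 0 = -6 → (-5,2,-6)
replace slot 1: 2·(2+(-6)) − (-5) = -3 → (-3,2,-6)

-3,2,-6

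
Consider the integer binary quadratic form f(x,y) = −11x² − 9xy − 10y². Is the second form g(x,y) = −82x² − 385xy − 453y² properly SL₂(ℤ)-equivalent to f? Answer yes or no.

D₁ = -359, D₂ = -359
f is negative-definite; reduce −f:
−f: flip: (11,9,10)→(10,-9,11)
−f: reduced (well bottom): (10,-9,11) with a≤c, −a<b≤a
flip sign back: reduced form of f is (-10,9,-11)
g is negative-definite; reduce −g:
−g: translate: b→57 (≡385 mod 164), so (82,385,453)→(82,57,11)
−g: flip: (82,57,11)→(11,-57,82)
−g: translate: b→9 (≡-57 mod 22), so (11,-57,82)→(11,9,10)
−g: flip: (11,9,10)→(10,-9,11)
−g: reduced (well bottom): (10,-9,11) with a≤c, −a<b≤a
flip sign back: reduced form of g is (-10,9,-11)
reduced forms (-10, 9, -11) vs (-10, 9, -11) ⇒ equivalent

yes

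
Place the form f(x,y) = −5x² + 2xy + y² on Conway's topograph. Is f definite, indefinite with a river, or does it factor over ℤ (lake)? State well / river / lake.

D = b²−4ac = 2² − 4·(-5)·1 = 24
D > 0 non-square ⇒ indefinite ⇒ periodic river

river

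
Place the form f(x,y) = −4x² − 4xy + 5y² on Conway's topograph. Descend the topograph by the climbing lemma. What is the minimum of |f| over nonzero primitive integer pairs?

descent: ρ → (5,4,-4)  [lands on river]
river: ρ → (-4,4,5)
river: ρ → (5,6,-3)
river: ρ → (-3,6,5)
closes: descent 1, river 4
min |a| on river = 3

3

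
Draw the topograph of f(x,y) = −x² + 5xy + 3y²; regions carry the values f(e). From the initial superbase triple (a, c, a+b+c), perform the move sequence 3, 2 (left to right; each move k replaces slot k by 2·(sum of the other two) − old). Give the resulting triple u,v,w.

start (-1,3,7) = (f(1,0),f(0,1),f(1,1))
replace slot 3: 2·((-1)+3) − 7 = -3 → (-1,3,-3)
replace slot 2: 2·((-1)+(-3)) − 3 = -11 → (-1,-11,-3)

-1,-11,-3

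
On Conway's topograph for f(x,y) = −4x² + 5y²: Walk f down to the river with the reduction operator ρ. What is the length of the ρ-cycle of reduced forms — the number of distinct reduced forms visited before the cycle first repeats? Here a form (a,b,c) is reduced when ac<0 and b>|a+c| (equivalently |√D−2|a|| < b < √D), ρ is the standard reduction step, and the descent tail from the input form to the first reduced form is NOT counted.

D = 80, ⌊√D⌋ = 8
descent: ρ → (5,0,-4)
descent: ρ → (-4,8,1)  [lands on river]
river: ρ → (1,8,-4)
ρ-cycle length = 2 (tail of 2 descent steps not counted)

2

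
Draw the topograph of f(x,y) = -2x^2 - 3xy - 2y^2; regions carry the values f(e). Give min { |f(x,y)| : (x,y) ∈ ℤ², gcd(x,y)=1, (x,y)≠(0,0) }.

translate: b→-1 (≡3 mod 4), so (2,3,2)→(2,-1,1)
flip: (2,-1,1)→(1,1,2)
reduced (well bottom): (1,1,2) with a≤c, −a<b≤a
well minimum |f| = |-1| = 1 (negative-definite)

1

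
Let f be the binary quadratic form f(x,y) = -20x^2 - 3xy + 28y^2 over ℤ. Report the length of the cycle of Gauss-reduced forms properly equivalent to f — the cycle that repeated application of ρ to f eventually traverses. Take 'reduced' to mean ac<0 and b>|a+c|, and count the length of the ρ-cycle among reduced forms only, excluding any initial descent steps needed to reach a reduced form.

D = 2249, ⌊√D⌋ = 47
descent: ρ → (28,3,-20)
descent: ρ → (-20,37,11)  [lands on river]
river: ρ → (11,29,-32)
river: ρ → (-32,35,8)
river: ρ → (8,45,-7)
river: ρ → (-7,39,26)
river: ρ → (26,13,-20)
river: ρ → (-20,27,19)
river: ρ → (19,11,-28)
river: ρ → (-28,45,2)
river: ρ → (2,47,-5)
river: ρ → (-5,43,20)
river: ρ → (20,37,-11)
river: ρ → (-11,29,32)
river: ρ → (32,35,-8)
river: ρ → (-8,45,7)
river: ρ → (7,39,-26)
river: ρ → (-26,13,20)
river: ρ → (20,27,-19)
river: ρ → (-19,11,28)
river: ρ → (28,45,-2)
river: ρ → (-2,47,5)
river: ρ → (5,43,-20)
ρ-cycle length = 22 (tail of 2 descent steps not counted)

22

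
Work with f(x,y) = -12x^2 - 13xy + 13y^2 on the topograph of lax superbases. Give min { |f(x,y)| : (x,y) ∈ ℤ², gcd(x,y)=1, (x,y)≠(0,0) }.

descent: ρ → (13,13,-12)  [lands on river]
river: ρ → (-12,11,14)
river: ρ → (14,17,-9)
river: ρ → (-9,19,12)
river: ρ → (12,5,-16)
river: ρ → (-16,27,1)
river: ρ → (1,27,-16)
river: ρ → (-16,5,12)
river: ρ → (12,19,-9)
river: ρ → (-9,17,14)
river: ρ → (14,11,-12)
river: ρ → (-12,13,13)
closes: descent 1, river 12
min |a| on river = 1

1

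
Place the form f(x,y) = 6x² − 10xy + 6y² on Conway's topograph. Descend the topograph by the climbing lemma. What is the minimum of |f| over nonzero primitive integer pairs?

translate: b→2 (≡-10 mod 12), so (6,-10,6)→(6,2,2)
flip: (6,2,2)→(2,-2,6)
translate: b→2 (≡-2 mod 4), so (2,-2,6)→(2,2,6)
reduced (well bottom): (2,2,6) with a≤c, −a<b≤a
well minimum = a = 2

2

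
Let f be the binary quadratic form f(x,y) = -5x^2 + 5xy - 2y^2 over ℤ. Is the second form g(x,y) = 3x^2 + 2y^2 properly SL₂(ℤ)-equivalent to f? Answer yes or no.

D₁ = -15, D₂ = -24
discriminants differ ⇒ not SL₂(ℤ)-equivalent

no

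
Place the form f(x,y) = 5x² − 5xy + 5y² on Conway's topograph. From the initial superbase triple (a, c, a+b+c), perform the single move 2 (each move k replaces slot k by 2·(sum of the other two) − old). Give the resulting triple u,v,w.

start (5,5,5) = (f(1,0),f(0,1),f(1,1))
replace slot 2: 2·(5+5) − 5 = 15 → (5,15,5)

5,15,5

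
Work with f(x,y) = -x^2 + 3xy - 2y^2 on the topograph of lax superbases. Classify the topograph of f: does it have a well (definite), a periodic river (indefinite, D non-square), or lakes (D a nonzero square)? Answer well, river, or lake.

D = b²−4ac = 3² − 4·(-1)·(-2) = 1
D = 1² is a perfect square ⇒ form factors over ℤ ⇒ lakes

lake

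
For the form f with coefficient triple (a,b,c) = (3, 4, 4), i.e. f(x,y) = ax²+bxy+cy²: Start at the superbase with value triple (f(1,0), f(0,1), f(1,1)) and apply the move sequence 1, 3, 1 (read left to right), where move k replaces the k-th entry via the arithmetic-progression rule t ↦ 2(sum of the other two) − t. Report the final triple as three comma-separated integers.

start (3,4,11) = (f(1,0),f(0,1),f(1,1))
replace slot 1: 2·(4+11) − 3 = 27 → (27,4,11)
replace slot 3: 2·(27+4) − 11 = 51 → (27,4,51)
replace slot 1: 2·(4+51) − 27 = 83 → (83,4,51)

83,4,51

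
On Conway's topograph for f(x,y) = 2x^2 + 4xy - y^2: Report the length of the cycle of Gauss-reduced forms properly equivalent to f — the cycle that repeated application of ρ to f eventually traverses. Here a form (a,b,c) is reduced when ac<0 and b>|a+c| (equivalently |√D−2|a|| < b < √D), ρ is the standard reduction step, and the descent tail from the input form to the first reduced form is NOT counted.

D = 24, ⌊√D⌋ = 4
river: ρ → (-1,4,2)
river: ρ → (2,4,-1)
ρ-cycle length = 2 (tail of 0 descent steps not counted)

2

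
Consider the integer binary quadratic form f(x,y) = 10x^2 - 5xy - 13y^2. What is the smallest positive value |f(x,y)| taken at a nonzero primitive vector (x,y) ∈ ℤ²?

descent: ρ → (-13,5,10)  [lands on river]
river: ρ → (10,15,-8)
river: ρ → (-8,17,8)
river: ρ → (8,15,-10)
river: ρ → (-10,5,13)
river: ρ → (13,21,-2)
river: ρ → (-2,23,2)
river: ρ → (2,21,-13)
closes: descent 1, river 8
min |a| on river = 2

2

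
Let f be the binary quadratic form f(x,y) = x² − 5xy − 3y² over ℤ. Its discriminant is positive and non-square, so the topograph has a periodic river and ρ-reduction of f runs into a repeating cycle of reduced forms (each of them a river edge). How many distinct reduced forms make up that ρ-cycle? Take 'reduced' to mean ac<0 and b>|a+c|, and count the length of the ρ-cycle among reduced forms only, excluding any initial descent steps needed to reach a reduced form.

D = 37, ⌊√D⌋ = 6
descent: ρ → (-3,5,1)  [lands on river]
river: ρ → (1,5,-3)
river: ρ → (-3,1,3)
river: ρ → (3,5,-1)
river: ρ → (-1,5,3)
river: ρ → (3,1,-3)
ρ-cycle length = 6 (tail of 1 descent step not counted)

6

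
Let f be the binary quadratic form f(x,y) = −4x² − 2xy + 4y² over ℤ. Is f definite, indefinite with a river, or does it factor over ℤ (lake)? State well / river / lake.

D = b²−4ac = (-2)² − 4·(-4)·4 = 68
D > 0 non-square ⇒ indefinite ⇒ periodic river

river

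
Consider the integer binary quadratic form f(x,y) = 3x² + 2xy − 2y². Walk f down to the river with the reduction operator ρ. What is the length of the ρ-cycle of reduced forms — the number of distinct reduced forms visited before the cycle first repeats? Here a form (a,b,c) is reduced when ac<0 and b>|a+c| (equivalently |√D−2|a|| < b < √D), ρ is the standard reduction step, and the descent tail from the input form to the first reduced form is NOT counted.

D = 28, ⌊√D⌋ = 5
river: ρ → (-2,2,3)
river: ρ → (3,4,-1)
river: ρ → (-1,4,3)
river: ρ → (3,2,-2)
ρ-cycle length = 4 (tail of 0 descent steps not counted)

4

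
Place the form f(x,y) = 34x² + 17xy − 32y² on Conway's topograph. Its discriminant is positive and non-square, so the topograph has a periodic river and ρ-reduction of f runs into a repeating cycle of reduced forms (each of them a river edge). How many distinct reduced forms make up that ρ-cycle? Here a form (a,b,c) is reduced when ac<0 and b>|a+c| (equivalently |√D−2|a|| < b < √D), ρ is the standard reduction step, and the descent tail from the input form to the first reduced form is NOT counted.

D = 4641, ⌊√D⌋ = 68
river: ρ → (-32,47,19)
river: ρ → (19,67,-2)
river: ρ → (-2,65,52)
river: ρ → (52,39,-15)
river: ρ → (-15,51,34)
river: ρ → (34,17,-32)
ρ-cycle length = 6 (tail of 0 descent steps not counted)

6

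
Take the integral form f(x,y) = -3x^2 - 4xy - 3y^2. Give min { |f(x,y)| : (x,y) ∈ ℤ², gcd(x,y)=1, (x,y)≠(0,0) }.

translate: b→-2 (≡4 mod 6), so (3,4,3)→(3,-2,2)
flip: (3,-2,2)→(2,2,3)
reduced (well bottom): (2,2,3) with a≤c, −a<b≤a
well minimum |f| = |-2| = 2 (negative-definite)

2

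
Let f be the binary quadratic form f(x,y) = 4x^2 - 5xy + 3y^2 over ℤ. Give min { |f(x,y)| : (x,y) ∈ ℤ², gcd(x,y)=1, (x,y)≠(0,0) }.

translate: b→3 (≡-5 mod 8), so (4,-5,3)→(4,3,2)
flip: (4,3,2)→(2,-3,4)
translate: b→1 (≡-3 mod 4), so (2,-3,4)→(2,1,3)
reduced (well bottom): (2,1,3) with a≤c, −a<b≤a
well minimum = a = 2

2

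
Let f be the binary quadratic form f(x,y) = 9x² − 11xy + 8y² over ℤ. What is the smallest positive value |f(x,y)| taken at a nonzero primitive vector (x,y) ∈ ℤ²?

translate: b→7 (≡-11 mod 18), so (9,-11,8)→(9,7,6)
flip: (9,7,6)→(6,-7,9)
translate: b→5 (≡-7 mod 12), so (6,-7,9)→(6,5,8)
reduced (well bottom): (6,5,8) with a≤c, −a<b≤a
well minimum = a = 6

6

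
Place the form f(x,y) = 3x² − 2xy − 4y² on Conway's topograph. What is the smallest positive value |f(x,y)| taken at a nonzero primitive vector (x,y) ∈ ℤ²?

descent: ρ → (-4,2,3)  [lands on river]
river: ρ → (3,4,-3)
river: ρ → (-3,2,4)
river: ρ → (4,6,-1)
river: ρ → (-1,6,4)
river: ρ → (4,2,-3)
river: ρ → (-3,4,3)
river: ρ → (3,2,-4)
river: ρ → (-4,6,1)
river: ρ → (1,6,-4)
closes: descent 1, river 10
min |a| on river = 1

1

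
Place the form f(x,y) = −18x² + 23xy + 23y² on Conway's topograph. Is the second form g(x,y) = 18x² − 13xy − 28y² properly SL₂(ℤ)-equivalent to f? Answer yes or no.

D₁ = 2185, D₂ = 2185
river cycle of f (length 32): (23, 23, -18), (-18, 13, 28), (28, 43, -3), (-3, 41, 42), (42, 43, -2), (-2, 45, 20), (20, 35, -12), (-12, 37, 17), (17, 31, -18), (-18, 41, 7), … (22 more)
river cycle of g (length 32): (-28, 13, 18), (18, 23, -23), (-23, 23, 18), (18, 13, -28), (-28, 43, 3), (3, 41, -42), (-42, 43, 2), (2, 45, -20), (-20, 35, 12), (12, 37, -17), … (22 more)
cycles differ ⇒ inequivalent

no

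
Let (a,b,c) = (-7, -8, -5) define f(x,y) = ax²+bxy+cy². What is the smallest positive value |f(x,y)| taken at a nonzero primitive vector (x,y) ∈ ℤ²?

translate: b→-6 (≡8 mod 14), so (7,8,5)→(7,-6,4)
flip: (7,-6,4)→(4,6,7)
translate: b→-2 (≡6 mod 8), so (4,6,7)→(4,-2,5)
reduced (well bottom): (4,-2,5) with a≤c, −a<b≤a
well minimum |f| = |-4| = 4 (negative-definite)

4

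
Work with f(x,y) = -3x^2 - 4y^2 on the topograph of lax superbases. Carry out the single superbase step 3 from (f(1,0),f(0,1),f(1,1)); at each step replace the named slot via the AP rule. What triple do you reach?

start (-3,-4,-7) = (f(1,0),f(0,1),f(1,1))
replace slot 3: 2·((-3)+(-4)) − (-7) = -7 → (-3,-4,-7)

-3,-4,-7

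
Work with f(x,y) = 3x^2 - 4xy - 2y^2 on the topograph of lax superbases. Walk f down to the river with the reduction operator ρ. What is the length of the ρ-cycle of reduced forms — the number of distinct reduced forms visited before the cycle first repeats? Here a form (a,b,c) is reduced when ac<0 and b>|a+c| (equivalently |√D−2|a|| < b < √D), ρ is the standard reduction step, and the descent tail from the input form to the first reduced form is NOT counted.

D = 40, ⌊√D⌋ = 6
descent: ρ → (-2,4,3)  [lands on river]
river: ρ → (3,2,-3)
river: ρ → (-3,4,2)
river: ρ → (2,4,-3)
river: ρ → (-3,2,3)
river: ρ → (3,4,-2)
ρ-cycle length = 6 (tail of 1 descent step not counted)

6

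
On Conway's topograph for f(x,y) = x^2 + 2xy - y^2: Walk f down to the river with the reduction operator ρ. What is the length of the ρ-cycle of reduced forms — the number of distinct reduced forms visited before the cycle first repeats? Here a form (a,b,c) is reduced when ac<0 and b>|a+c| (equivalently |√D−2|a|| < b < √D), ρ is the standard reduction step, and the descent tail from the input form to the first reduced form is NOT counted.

D = 8, ⌊√D⌋ = 2
river: ρ → (-1,2,1)
river: ρ → (1,2,-1)
ρ-cycle length = 2 (tail of 0 descent steps not counted)

2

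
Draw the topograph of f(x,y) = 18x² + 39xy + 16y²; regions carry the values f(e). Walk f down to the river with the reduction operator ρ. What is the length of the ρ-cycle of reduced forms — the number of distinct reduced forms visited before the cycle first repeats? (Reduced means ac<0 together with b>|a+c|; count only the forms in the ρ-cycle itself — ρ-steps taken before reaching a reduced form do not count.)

D = 369, ⌊√D⌋ = 19
descent: ρ → (16,-7,-5)
descent: ρ → (-5,17,4)  [lands on river]
river: ρ → (4,15,-9)
river: ρ → (-9,3,10)
river: ρ → (10,17,-2)
river: ρ → (-2,19,1)
river: ρ → (1,19,-2)
river: ρ → (-2,17,10)
river: ρ → (10,3,-9)
river: ρ → (-9,15,4)
river: ρ → (4,17,-5)
river: ρ → (-5,13,10)
river: ρ → (10,7,-8)
river: ρ → (-8,9,9)
river: ρ → (9,9,-8)
river: ρ → (-8,7,10)
river: ρ → (10,13,-5)
ρ-cycle length = 16 (tail of 2 descent steps not counted)

16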